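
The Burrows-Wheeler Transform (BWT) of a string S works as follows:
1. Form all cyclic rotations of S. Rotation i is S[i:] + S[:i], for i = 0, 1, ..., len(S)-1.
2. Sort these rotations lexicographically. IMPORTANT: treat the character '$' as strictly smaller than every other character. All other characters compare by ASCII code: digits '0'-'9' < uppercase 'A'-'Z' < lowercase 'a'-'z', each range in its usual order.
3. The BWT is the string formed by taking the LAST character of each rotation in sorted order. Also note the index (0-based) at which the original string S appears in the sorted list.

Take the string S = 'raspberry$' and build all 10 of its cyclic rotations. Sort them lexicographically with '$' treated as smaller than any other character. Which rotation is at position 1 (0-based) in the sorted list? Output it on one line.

All 10 rotations (rotation i = S[i:]+S[:i]):
  rot[0] = raspberry$
  rot[1] = aspberry$r
  rot[2] = spberry$ra
  rot[3] = pberry$ras
  rot[4] = berry$rasp
  rot[5] = erry$raspb
  rot[6] = rry$raspbe
  rot[7] = ry$raspber
  rot[8] = y$raspberr
  rot[9] = $raspberry
Sorted (with $ < everything):
  sorted[0] = $raspberry
  sorted[1] = aspberry$r
  sorted[2] = berry$rasp
  sorted[3] = erry$raspb
  sorted[4] = pberry$ras
  sorted[5] = raspberry$
  sorted[6] = rry$raspbe
  sorted[7] = ry$raspber
  sorted[8] = spberry$ra
  sorted[9] = y$raspberr
sorted[1] = aspberry$r

Answer: aspberry$r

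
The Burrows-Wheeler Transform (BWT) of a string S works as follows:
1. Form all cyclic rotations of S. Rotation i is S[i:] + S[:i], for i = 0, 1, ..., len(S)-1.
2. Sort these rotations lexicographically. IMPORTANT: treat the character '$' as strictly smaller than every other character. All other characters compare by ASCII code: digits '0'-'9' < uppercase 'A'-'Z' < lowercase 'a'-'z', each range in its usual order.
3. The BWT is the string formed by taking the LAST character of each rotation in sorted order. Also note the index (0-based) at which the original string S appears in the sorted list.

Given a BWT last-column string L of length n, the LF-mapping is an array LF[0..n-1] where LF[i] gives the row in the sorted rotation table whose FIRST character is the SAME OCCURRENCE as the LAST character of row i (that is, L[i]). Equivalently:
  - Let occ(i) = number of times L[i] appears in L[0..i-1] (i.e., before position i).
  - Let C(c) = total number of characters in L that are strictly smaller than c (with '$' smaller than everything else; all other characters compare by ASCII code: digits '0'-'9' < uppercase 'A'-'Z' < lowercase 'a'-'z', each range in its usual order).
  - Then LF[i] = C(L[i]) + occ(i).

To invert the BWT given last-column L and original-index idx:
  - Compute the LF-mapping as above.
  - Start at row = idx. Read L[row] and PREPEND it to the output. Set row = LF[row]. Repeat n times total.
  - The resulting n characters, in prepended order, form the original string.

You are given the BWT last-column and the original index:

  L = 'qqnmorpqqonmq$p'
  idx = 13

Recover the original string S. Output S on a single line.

Answer: qqpronqmnmqpoq$

Derivation:
LF mapping: 9 10 3 1 5 14 7 11 12 6 4 2 13 0 8
Walk LF starting at row 13, prepending L[row]:
  step 1: row=13, L[13]='$', prepend. Next row=LF[13]=0
  step 2: row=0, L[0]='q', prepend. Next row=LF[0]=9
  step 3: row=9, L[9]='o', prepend. Next row=LF[9]=6
  step 4: row=6, L[6]='p', prepend. Next row=LF[6]=7
  step 5: row=7, L[7]='q', prepend. Next row=LF[7]=11
  step 6: row=11, L[11]='m', prepend. Next row=LF[11]=2
  step 7: row=2, L[2]='n', prepend. Next row=LF[2]=3
  step 8: row=3, L[3]='m', prepend. Next row=LF[3]=1
  step 9: row=1, L[1]='q', prepend. Next row=LF[1]=10
  step 10: row=10, L[10]='n', prepend. Next row=LF[10]=4
  step 11: row=4, L[4]='o', prepend. Next row=LF[4]=5
  step 12: row=5, L[5]='r', prepend. Next row=LF[5]=14
  step 13: row=14, L[14]='p', prepend. Next row=LF[14]=8
  step 14: row=8, L[8]='q', prepend. Next row=LF[8]=12
  step 15: row=12, L[12]='q', prepend. Next row=LF[12]=13
Reversed output: qqpronqmnmqpoq$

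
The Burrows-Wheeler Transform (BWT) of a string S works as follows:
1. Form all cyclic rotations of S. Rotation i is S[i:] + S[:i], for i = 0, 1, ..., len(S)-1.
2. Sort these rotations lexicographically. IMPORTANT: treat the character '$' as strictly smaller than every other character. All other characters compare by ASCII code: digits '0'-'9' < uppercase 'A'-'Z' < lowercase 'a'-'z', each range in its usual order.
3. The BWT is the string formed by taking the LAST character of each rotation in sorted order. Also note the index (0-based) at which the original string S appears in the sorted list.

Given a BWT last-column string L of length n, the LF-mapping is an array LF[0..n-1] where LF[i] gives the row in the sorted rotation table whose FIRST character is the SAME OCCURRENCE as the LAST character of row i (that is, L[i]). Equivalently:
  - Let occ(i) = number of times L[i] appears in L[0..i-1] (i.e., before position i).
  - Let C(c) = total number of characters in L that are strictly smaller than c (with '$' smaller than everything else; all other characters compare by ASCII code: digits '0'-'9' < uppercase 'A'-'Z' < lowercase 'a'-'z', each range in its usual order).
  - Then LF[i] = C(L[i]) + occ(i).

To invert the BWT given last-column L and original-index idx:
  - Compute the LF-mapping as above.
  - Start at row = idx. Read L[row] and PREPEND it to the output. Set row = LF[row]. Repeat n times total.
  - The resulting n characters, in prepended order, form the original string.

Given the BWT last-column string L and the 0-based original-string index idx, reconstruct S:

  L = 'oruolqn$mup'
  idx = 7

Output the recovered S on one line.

Answer: qonpuumrlo$

Derivation:
LF mapping: 4 8 9 5 1 7 3 0 2 10 6
Walk LF starting at row 7, prepending L[row]:
  step 1: row=7, L[7]='$', prepend. Next row=LF[7]=0
  step 2: row=0, L[0]='o', prepend. Next row=LF[0]=4
  step 3: row=4, L[4]='l', prepend. Next row=LF[4]=1
  step 4: row=1, L[1]='r', prepend. Next row=LF[1]=8
  step 5: row=8, L[8]='m', prepend. Next row=LF[8]=2
  step 6: row=2, L[2]='u', prepend. Next row=LF[2]=9
  step 7: row=9, L[9]='u', prepend. Next row=LF[9]=10
  step 8: row=10, L[10]='p', prepend. Next row=LF[10]=6
  step 9: row=6, L[6]='n', prepend. Next row=LF[6]=3
  step 10: row=3, L[3]='o', prepend. Next row=LF[3]=5
  step 11: row=5, L[5]='q', prepend. Next row=LF[5]=7
Reversed output: qonpuumrlo$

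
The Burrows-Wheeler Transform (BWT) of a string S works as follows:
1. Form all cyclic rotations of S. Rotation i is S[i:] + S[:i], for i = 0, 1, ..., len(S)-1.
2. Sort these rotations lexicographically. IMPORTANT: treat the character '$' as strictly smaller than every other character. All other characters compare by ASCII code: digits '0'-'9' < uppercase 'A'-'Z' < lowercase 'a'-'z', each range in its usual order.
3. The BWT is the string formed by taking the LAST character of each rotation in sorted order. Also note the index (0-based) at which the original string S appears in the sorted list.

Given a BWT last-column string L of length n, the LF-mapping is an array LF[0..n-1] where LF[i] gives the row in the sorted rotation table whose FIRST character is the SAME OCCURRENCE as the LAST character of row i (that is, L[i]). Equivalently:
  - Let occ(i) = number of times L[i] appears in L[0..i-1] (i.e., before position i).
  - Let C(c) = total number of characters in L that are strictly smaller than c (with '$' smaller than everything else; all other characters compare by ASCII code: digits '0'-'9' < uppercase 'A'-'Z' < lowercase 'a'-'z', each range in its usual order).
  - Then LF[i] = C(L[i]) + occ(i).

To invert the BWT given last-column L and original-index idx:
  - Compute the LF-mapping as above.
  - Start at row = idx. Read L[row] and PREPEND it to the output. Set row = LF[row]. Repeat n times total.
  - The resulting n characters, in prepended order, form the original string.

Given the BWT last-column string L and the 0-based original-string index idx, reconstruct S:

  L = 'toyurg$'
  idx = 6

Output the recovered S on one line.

LF mapping: 4 2 6 5 3 1 0
Walk LF starting at row 6, prepending L[row]:
  step 1: row=6, L[6]='$', prepend. Next row=LF[6]=0
  step 2: row=0, L[0]='t', prepend. Next row=LF[0]=4
  step 3: row=4, L[4]='r', prepend. Next row=LF[4]=3
  step 4: row=3, L[3]='u', prepend. Next row=LF[3]=5
  step 5: row=5, L[5]='g', prepend. Next row=LF[5]=1
  step 6: row=1, L[1]='o', prepend. Next row=LF[1]=2
  step 7: row=2, L[2]='y', prepend. Next row=LF[2]=6
Reversed output: yogurt$

Answer: yogurt$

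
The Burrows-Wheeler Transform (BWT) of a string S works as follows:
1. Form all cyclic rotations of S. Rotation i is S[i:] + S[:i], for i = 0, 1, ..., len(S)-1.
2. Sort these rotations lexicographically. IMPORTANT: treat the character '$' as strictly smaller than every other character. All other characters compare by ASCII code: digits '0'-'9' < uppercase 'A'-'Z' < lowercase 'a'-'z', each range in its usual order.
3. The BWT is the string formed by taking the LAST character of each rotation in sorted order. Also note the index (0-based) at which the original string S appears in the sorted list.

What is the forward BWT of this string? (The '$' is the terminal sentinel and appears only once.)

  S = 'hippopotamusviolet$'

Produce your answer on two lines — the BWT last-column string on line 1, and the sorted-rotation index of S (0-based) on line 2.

Answer: ttl$vhoaipppoiueoms
3

Derivation:
All 19 rotations (rotation i = S[i:]+S[:i]):
  rot[0] = hippopotamusviolet$
  rot[1] = ippopotamusviolet$h
  rot[2] = ppopotamusviolet$hi
  rot[3] = popotamusviolet$hip
  rot[4] = opotamusviolet$hipp
  rot[5] = potamusviolet$hippo
  rot[6] = otamusviolet$hippop
  rot[7] = tamusviolet$hippopo
  rot[8] = amusviolet$hippopot
  rot[9] = musviolet$hippopota
  rot[10] = usviolet$hippopotam
  rot[11] = sviolet$hippopotamu
  rot[12] = violet$hippopotamus
  rot[13] = iolet$hippopotamusv
  rot[14] = olet$hippopotamusvi
  rot[15] = let$hippopotamusvio
  rot[16] = et$hippopotamusviol
  rot[17] = t$hippopotamusviole
  rot[18] = $hippopotamusviolet
Sorted (with $ < everything):
  sorted[0] = $hippopotamusviolet  (last char: 't')
  sorted[1] = amusviolet$hippopot  (last char: 't')
  sorted[2] = et$hippopotamusviol  (last char: 'l')
  sorted[3] = hippopotamusviolet$  (last char: '$')
  sorted[4] = iolet$hippopotamusv  (last char: 'v')
  sorted[5] = ippopotamusviolet$h  (last char: 'h')
  sorted[6] = let$hippopotamusvio  (last char: 'o')
  sorted[7] = musviolet$hippopota  (last char: 'a')
  sorted[8] = olet$hippopotamusvi  (last char: 'i')
  sorted[9] = opotamusviolet$hipp  (last char: 'p')
  sorted[10] = otamusviolet$hippop  (last char: 'p')
  sorted[11] = popotamusviolet$hip  (last char: 'p')
  sorted[12] = potamusviolet$hippo  (last char: 'o')
  sorted[13] = ppopotamusviolet$hi  (last char: 'i')
  sorted[14] = sviolet$hippopotamu  (last char: 'u')
  sorted[15] = t$hippopotamusviole  (last char: 'e')
  sorted[16] = tamusviolet$hippopo  (last char: 'o')
  sorted[17] = usviolet$hippopotam  (last char: 'm')
  sorted[18] = violet$hippopotamus  (last char: 's')
Last column: ttl$vhoaipppoiueoms
Original string S is at sorted index 3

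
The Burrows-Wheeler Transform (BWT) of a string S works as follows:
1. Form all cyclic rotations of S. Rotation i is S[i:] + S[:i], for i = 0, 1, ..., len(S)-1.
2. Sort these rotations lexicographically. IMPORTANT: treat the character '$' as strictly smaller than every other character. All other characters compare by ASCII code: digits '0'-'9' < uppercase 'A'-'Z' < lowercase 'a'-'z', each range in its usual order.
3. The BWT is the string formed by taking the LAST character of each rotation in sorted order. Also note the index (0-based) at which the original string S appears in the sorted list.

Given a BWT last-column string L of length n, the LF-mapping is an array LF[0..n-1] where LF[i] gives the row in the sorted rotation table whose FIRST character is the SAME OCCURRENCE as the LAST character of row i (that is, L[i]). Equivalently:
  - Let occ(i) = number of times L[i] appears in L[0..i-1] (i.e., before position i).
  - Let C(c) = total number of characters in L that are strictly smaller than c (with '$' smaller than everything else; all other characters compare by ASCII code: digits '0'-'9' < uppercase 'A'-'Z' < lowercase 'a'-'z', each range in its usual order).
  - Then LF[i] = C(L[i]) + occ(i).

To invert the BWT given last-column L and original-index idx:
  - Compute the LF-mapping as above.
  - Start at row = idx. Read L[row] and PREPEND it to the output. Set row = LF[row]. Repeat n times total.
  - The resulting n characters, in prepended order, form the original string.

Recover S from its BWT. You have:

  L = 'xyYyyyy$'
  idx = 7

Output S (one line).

Answer: yyyyyYx$

Derivation:
LF mapping: 2 3 1 4 5 6 7 0
Walk LF starting at row 7, prepending L[row]:
  step 1: row=7, L[7]='$', prepend. Next row=LF[7]=0
  step 2: row=0, L[0]='x', prepend. Next row=LF[0]=2
  step 3: row=2, L[2]='Y', prepend. Next row=LF[2]=1
  step 4: row=1, L[1]='y', prepend. Next row=LF[1]=3
  step 5: row=3, L[3]='y', prepend. Next row=LF[3]=4
  step 6: row=4, L[4]='y', prepend. Next row=LF[4]=5
  step 7: row=5, L[5]='y', prepend. Next row=LF[5]=6
  step 8: row=6, L[6]='y', prepend. Next row=LF[6]=7
Reversed output: yyyyyYx$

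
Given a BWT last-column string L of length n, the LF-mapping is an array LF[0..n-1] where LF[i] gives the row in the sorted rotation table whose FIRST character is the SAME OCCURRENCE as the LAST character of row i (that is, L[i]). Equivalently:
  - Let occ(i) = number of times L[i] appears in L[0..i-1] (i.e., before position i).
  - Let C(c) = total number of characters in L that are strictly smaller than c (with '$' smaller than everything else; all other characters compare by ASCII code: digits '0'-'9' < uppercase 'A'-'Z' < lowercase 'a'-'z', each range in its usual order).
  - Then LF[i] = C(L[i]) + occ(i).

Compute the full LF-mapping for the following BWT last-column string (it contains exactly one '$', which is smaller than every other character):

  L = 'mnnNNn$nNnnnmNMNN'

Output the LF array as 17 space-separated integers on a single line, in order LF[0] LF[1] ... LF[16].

Answer: 8 10 11 2 3 12 0 13 4 14 15 16 9 5 1 6 7

Derivation:
Char counts: '$':1, 'M':1, 'N':6, 'm':2, 'n':7
C (first-col start): C('$')=0, C('M')=1, C('N')=2, C('m')=8, C('n')=10
L[0]='m': occ=0, LF[0]=C('m')+0=8+0=8
L[1]='n': occ=0, LF[1]=C('n')+0=10+0=10
L[2]='n': occ=1, LF[2]=C('n')+1=10+1=11
L[3]='N': occ=0, LF[3]=C('N')+0=2+0=2
L[4]='N': occ=1, LF[4]=C('N')+1=2+1=3
L[5]='n': occ=2, LF[5]=C('n')+2=10+2=12
L[6]='$': occ=0, LF[6]=C('$')+0=0+0=0
L[7]='n': occ=3, LF[7]=C('n')+3=10+3=13
L[8]='N': occ=2, LF[8]=C('N')+2=2+2=4
L[9]='n': occ=4, LF[9]=C('n')+4=10+4=14
L[10]='n': occ=5, LF[10]=C('n')+5=10+5=15
L[11]='n': occ=6, LF[11]=C('n')+6=10+6=16
L[12]='m': occ=1, LF[12]=C('m')+1=8+1=9
L[13]='N': occ=3, LF[13]=C('N')+3=2+3=5
L[14]='M': occ=0, LF[14]=C('M')+0=1+0=1
L[15]='N': occ=4, LF[15]=C('N')+4=2+4=6
L[16]='N': occ=5, LF[16]=C('N')+5=2+5=7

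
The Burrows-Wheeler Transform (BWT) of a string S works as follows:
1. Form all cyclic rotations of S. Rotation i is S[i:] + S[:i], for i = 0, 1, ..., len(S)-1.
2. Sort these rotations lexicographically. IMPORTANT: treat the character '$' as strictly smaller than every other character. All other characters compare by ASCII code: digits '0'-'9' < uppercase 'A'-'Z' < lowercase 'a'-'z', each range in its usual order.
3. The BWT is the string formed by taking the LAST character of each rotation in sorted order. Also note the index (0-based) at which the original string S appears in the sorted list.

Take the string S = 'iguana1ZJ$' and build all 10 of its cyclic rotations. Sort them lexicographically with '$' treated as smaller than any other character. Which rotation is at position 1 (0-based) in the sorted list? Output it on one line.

All 10 rotations (rotation i = S[i:]+S[:i]):
  rot[0] = iguana1ZJ$
  rot[1] = guana1ZJ$i
  rot[2] = uana1ZJ$ig
  rot[3] = ana1ZJ$igu
  rot[4] = na1ZJ$igua
  rot[5] = a1ZJ$iguan
  rot[6] = 1ZJ$iguana
  rot[7] = ZJ$iguana1
  rot[8] = J$iguana1Z
  rot[9] = $iguana1ZJ
Sorted (with $ < everything):
  sorted[0] = $iguana1ZJ
  sorted[1] = 1ZJ$iguana
  sorted[2] = J$iguana1Z
  sorted[3] = ZJ$iguana1
  sorted[4] = a1ZJ$iguan
  sorted[5] = ana1ZJ$igu
  sorted[6] = guana1ZJ$i
  sorted[7] = iguana1ZJ$
  sorted[8] = na1ZJ$igua
  sorted[9] = uana1ZJ$ig
sorted[1] = 1ZJ$iguana

Answer: 1ZJ$iguana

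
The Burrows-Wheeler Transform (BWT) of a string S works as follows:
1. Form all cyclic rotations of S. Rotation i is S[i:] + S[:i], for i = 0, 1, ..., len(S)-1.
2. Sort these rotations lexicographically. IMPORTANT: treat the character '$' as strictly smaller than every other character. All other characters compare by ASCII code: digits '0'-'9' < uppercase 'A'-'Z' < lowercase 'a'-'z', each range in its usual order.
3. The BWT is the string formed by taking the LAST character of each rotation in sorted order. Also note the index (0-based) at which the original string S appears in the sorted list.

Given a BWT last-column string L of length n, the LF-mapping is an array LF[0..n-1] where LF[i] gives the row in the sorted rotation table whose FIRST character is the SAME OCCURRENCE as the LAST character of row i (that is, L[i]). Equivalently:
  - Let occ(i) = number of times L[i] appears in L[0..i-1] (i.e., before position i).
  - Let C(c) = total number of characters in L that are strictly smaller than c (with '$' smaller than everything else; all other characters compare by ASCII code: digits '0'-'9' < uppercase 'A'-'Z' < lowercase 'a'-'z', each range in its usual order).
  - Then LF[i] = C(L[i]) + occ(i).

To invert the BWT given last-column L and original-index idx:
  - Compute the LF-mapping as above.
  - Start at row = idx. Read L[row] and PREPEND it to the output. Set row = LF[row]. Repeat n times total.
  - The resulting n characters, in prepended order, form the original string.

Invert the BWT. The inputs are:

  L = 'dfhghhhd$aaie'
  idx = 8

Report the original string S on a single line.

Answer: haheihfahdgd$

Derivation:
LF mapping: 3 6 8 7 9 10 11 4 0 1 2 12 5
Walk LF starting at row 8, prepending L[row]:
  step 1: row=8, L[8]='$', prepend. Next row=LF[8]=0
  step 2: row=0, L[0]='d', prepend. Next row=LF[0]=3
  step 3: row=3, L[3]='g', prepend. Next row=LF[3]=7
  step 4: row=7, L[7]='d', prepend. Next row=LF[7]=4
  step 5: row=4, L[4]='h', prepend. Next row=LF[4]=9
  step 6: row=9, L[9]='a', prepend. Next row=LF[9]=1
  step 7: row=1, L[1]='f', prepend. Next row=LF[1]=6
  step 8: row=6, L[6]='h', prepend. Next row=LF[6]=11
  step 9: row=11, L[11]='i', prepend. Next row=LF[11]=12
  step 10: row=12, L[12]='e', prepend. Next row=LF[12]=5
  step 11: row=5, L[5]='h', prepend. Next row=LF[5]=10
  step 12: row=10, L[10]='a', prepend. Next row=LF[10]=2
  step 13: row=2, L[2]='h', prepend. Next row=LF[2]=8
Reversed output: haheihfahdgd$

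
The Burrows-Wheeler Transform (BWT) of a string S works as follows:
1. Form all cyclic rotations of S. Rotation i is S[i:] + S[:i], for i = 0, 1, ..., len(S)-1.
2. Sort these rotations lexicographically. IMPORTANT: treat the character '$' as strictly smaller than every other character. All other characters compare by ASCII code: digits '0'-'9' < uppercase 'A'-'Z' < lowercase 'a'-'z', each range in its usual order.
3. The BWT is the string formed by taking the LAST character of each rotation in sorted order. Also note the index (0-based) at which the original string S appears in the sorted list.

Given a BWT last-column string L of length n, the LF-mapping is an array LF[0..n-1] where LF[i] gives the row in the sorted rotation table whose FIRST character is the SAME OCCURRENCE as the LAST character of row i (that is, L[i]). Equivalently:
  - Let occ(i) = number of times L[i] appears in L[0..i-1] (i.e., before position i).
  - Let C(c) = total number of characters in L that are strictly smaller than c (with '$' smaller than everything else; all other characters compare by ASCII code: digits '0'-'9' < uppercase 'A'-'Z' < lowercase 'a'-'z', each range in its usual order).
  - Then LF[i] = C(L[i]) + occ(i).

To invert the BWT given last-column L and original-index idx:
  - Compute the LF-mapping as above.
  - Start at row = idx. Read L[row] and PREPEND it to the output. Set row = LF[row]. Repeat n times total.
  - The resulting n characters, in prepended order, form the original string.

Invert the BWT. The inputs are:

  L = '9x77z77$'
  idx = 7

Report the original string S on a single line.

LF mapping: 5 6 1 2 7 3 4 0
Walk LF starting at row 7, prepending L[row]:
  step 1: row=7, L[7]='$', prepend. Next row=LF[7]=0
  step 2: row=0, L[0]='9', prepend. Next row=LF[0]=5
  step 3: row=5, L[5]='7', prepend. Next row=LF[5]=3
  step 4: row=3, L[3]='7', prepend. Next row=LF[3]=2
  step 5: row=2, L[2]='7', prepend. Next row=LF[2]=1
  step 6: row=1, L[1]='x', prepend. Next row=LF[1]=6
  step 7: row=6, L[6]='7', prepend. Next row=LF[6]=4
  step 8: row=4, L[4]='z', prepend. Next row=LF[4]=7
Reversed output: z7x7779$

Answer: z7x7779$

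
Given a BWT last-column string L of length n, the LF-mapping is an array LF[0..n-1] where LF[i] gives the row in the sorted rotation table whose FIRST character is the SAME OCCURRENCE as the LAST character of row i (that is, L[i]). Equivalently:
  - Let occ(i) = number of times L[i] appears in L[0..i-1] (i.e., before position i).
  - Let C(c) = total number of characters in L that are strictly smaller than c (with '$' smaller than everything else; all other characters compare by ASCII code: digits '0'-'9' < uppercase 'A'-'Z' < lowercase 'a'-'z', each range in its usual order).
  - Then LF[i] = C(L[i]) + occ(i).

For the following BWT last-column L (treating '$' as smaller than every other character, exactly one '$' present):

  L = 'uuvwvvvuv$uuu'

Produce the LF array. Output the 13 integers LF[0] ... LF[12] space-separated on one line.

Answer: 1 2 7 12 8 9 10 3 11 0 4 5 6

Derivation:
Char counts: '$':1, 'u':6, 'v':5, 'w':1
C (first-col start): C('$')=0, C('u')=1, C('v')=7, C('w')=12
L[0]='u': occ=0, LF[0]=C('u')+0=1+0=1
L[1]='u': occ=1, LF[1]=C('u')+1=1+1=2
L[2]='v': occ=0, LF[2]=C('v')+0=7+0=7
L[3]='w': occ=0, LF[3]=C('w')+0=12+0=12
L[4]='v': occ=1, LF[4]=C('v')+1=7+1=8
L[5]='v': occ=2, LF[5]=C('v')+2=7+2=9
L[6]='v': occ=3, LF[6]=C('v')+3=7+3=10
L[7]='u': occ=2, LF[7]=C('u')+2=1+2=3
L[8]='v': occ=4, LF[8]=C('v')+4=7+4=11
L[9]='$': occ=0, LF[9]=C('$')+0=0+0=0
L[10]='u': occ=3, LF[10]=C('u')+3=1+3=4
L[11]='u': occ=4, LF[11]=C('u')+4=1+4=5
L[12]='u': occ=5, LF[12]=C('u')+5=1+5=6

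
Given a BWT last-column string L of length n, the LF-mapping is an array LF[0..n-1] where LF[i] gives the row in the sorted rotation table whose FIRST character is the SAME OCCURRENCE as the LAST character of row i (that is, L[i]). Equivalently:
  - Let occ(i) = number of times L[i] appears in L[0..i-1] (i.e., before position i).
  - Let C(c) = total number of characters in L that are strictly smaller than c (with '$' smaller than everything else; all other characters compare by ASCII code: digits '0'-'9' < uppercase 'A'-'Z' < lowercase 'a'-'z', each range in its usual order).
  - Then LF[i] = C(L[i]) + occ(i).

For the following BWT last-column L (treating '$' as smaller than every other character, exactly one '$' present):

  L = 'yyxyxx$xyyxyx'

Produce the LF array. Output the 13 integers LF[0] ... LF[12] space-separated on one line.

Answer: 7 8 1 9 2 3 0 4 10 11 5 12 6

Derivation:
Char counts: '$':1, 'x':6, 'y':6
C (first-col start): C('$')=0, C('x')=1, C('y')=7
L[0]='y': occ=0, LF[0]=C('y')+0=7+0=7
L[1]='y': occ=1, LF[1]=C('y')+1=7+1=8
L[2]='x': occ=0, LF[2]=C('x')+0=1+0=1
L[3]='y': occ=2, LF[3]=C('y')+2=7+2=9
L[4]='x': occ=1, LF[4]=C('x')+1=1+1=2
L[5]='x': occ=2, LF[5]=C('x')+2=1+2=3
L[6]='$': occ=0, LF[6]=C('$')+0=0+0=0
L[7]='x': occ=3, LF[7]=C('x')+3=1+3=4
L[8]='y': occ=3, LF[8]=C('y')+3=7+3=10
L[9]='y': occ=4, LF[9]=C('y')+4=7+4=11
L[10]='x': occ=4, LF[10]=C('x')+4=1+4=5
L[11]='y': occ=5, LF[11]=C('y')+5=7+5=12
L[12]='x': occ=5, LF[12]=C('x')+5=1+5=6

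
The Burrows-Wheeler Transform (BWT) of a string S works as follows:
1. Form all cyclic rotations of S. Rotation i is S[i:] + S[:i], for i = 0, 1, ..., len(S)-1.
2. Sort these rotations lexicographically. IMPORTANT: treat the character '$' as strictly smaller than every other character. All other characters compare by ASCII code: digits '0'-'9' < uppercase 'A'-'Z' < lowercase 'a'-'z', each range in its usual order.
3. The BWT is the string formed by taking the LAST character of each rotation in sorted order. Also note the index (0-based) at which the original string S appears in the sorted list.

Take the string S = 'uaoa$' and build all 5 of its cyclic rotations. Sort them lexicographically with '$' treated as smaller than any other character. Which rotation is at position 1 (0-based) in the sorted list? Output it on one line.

Answer: a$uao

Derivation:
All 5 rotations (rotation i = S[i:]+S[:i]):
  rot[0] = uaoa$
  rot[1] = aoa$u
  rot[2] = oa$ua
  rot[3] = a$uao
  rot[4] = $uaoa
Sorted (with $ < everything):
  sorted[0] = $uaoa
  sorted[1] = a$uao
  sorted[2] = aoa$u
  sorted[3] = oa$ua
  sorted[4] = uaoa$
sorted[1] = a$uao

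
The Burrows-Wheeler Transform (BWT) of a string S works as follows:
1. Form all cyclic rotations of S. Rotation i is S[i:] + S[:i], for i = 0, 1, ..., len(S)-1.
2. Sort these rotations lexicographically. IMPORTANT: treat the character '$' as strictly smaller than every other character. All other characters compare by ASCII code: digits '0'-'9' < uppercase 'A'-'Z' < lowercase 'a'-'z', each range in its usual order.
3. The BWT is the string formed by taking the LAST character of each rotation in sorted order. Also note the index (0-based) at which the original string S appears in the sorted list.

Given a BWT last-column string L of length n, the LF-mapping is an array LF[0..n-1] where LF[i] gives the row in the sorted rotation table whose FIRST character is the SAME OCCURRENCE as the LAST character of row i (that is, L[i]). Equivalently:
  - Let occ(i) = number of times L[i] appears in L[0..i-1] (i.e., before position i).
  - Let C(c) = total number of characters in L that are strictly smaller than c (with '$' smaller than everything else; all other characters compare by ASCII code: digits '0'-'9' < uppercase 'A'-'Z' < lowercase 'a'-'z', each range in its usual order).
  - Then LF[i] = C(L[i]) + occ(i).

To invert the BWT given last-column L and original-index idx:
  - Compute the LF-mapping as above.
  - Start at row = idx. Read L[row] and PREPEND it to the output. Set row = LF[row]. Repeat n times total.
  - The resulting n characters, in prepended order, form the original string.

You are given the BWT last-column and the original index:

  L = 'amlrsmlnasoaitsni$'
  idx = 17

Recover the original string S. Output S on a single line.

Answer: transmissionllama$

Derivation:
LF mapping: 1 8 6 13 14 9 7 10 2 15 12 3 4 17 16 11 5 0
Walk LF starting at row 17, prepending L[row]:
  step 1: row=17, L[17]='$', prepend. Next row=LF[17]=0
  step 2: row=0, L[0]='a', prepend. Next row=LF[0]=1
  step 3: row=1, L[1]='m', prepend. Next row=LF[1]=8
  step 4: row=8, L[8]='a', prepend. Next row=LF[8]=2
  step 5: row=2, L[2]='l', prepend. Next row=LF[2]=6
  step 6: row=6, L[6]='l', prepend. Next row=LF[6]=7
  step 7: row=7, L[7]='n', prepend. Next row=LF[7]=10
  step 8: row=10, L[10]='o', prepend. Next row=LF[10]=12
  step 9: row=12, L[12]='i', prepend. Next row=LF[12]=4
  step 10: row=4, L[4]='s', prepend. Next row=LF[4]=14
  step 11: row=14, L[14]='s', prepend. Next row=LF[14]=16
  step 12: row=16, L[16]='i', prepend. Next row=LF[16]=5
  step 13: row=5, L[5]='m', prepend. Next row=LF[5]=9
  step 14: row=9, L[9]='s', prepend. Next row=LF[9]=15
  step 15: row=15, L[15]='n', prepend. Next row=LF[15]=11
  step 16: row=11, L[11]='a', prepend. Next row=LF[11]=3
  step 17: row=3, L[3]='r', prepend. Next row=LF[3]=13
  step 18: row=13, L[13]='t', prepend. Next row=LF[13]=17
Reversed output: transmissionllama$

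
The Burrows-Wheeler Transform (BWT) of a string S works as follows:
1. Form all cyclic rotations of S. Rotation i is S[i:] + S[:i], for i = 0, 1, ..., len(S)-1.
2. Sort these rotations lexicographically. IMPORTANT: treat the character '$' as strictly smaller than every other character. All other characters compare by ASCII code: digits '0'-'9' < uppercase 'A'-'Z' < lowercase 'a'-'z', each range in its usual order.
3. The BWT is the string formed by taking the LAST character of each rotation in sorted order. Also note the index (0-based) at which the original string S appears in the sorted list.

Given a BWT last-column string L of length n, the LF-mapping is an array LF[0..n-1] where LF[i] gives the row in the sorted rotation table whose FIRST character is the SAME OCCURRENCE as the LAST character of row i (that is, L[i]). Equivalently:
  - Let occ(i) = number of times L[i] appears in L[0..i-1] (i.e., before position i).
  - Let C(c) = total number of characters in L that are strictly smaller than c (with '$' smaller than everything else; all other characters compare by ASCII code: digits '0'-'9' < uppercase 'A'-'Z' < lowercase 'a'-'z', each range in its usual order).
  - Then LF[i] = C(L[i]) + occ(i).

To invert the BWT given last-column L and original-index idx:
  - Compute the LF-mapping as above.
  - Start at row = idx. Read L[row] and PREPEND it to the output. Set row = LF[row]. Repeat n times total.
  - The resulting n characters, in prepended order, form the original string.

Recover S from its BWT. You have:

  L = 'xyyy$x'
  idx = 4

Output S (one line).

Answer: yxyyx$

Derivation:
LF mapping: 1 3 4 5 0 2
Walk LF starting at row 4, prepending L[row]:
  step 1: row=4, L[4]='$', prepend. Next row=LF[4]=0
  step 2: row=0, L[0]='x', prepend. Next row=LF[0]=1
  step 3: row=1, L[1]='y', prepend. Next row=LF[1]=3
  step 4: row=3, L[3]='y', prepend. Next row=LF[3]=5
  step 5: row=5, L[5]='x', prepend. Next row=LF[5]=2
  step 6: row=2, L[2]='y', prepend. Next row=LF[2]=4
Reversed output: yxyyx$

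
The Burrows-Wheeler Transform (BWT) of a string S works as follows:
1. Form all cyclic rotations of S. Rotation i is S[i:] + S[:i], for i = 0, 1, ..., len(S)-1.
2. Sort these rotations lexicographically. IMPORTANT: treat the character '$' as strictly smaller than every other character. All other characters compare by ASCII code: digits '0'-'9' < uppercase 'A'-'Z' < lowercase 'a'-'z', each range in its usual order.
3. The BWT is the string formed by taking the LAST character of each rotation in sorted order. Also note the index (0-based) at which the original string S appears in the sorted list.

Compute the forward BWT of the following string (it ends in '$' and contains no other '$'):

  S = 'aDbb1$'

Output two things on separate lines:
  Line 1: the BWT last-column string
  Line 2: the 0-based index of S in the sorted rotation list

All 6 rotations (rotation i = S[i:]+S[:i]):
  rot[0] = aDbb1$
  rot[1] = Dbb1$a
  rot[2] = bb1$aD
  rot[3] = b1$aDb
  rot[4] = 1$aDbb
  rot[5] = $aDbb1
Sorted (with $ < everything):
  sorted[0] = $aDbb1  (last char: '1')
  sorted[1] = 1$aDbb  (last char: 'b')
  sorted[2] = Dbb1$a  (last char: 'a')
  sorted[3] = aDbb1$  (last char: '$')
  sorted[4] = b1$aDb  (last char: 'b')
  sorted[5] = bb1$aD  (last char: 'D')
Last column: 1ba$bD
Original string S is at sorted index 3

Answer: 1ba$bD
3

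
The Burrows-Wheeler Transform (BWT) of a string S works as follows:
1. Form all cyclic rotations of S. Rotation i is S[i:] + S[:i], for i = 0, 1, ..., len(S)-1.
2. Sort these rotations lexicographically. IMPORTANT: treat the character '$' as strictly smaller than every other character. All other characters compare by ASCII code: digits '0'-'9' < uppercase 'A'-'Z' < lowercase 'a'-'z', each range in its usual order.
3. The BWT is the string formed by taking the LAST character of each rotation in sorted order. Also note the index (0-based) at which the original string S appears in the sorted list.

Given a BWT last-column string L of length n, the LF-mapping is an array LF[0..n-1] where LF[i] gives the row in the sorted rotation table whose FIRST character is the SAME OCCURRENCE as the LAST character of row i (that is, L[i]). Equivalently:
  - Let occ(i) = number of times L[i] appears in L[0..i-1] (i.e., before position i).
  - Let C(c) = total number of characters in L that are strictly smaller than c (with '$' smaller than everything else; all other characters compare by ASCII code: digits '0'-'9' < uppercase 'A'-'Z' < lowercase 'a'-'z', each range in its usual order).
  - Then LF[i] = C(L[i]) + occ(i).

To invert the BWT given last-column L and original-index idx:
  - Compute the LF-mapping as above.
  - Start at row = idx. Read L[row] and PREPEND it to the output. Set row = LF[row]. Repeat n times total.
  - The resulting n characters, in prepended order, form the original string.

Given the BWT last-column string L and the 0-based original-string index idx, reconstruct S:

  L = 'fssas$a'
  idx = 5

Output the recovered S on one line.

LF mapping: 3 4 5 1 6 0 2
Walk LF starting at row 5, prepending L[row]:
  step 1: row=5, L[5]='$', prepend. Next row=LF[5]=0
  step 2: row=0, L[0]='f', prepend. Next row=LF[0]=3
  step 3: row=3, L[3]='a', prepend. Next row=LF[3]=1
  step 4: row=1, L[1]='s', prepend. Next row=LF[1]=4
  step 5: row=4, L[4]='s', prepend. Next row=LF[4]=6
  step 6: row=6, L[6]='a', prepend. Next row=LF[6]=2
  step 7: row=2, L[2]='s', prepend. Next row=LF[2]=5
Reversed output: sassaf$

Answer: sassaf$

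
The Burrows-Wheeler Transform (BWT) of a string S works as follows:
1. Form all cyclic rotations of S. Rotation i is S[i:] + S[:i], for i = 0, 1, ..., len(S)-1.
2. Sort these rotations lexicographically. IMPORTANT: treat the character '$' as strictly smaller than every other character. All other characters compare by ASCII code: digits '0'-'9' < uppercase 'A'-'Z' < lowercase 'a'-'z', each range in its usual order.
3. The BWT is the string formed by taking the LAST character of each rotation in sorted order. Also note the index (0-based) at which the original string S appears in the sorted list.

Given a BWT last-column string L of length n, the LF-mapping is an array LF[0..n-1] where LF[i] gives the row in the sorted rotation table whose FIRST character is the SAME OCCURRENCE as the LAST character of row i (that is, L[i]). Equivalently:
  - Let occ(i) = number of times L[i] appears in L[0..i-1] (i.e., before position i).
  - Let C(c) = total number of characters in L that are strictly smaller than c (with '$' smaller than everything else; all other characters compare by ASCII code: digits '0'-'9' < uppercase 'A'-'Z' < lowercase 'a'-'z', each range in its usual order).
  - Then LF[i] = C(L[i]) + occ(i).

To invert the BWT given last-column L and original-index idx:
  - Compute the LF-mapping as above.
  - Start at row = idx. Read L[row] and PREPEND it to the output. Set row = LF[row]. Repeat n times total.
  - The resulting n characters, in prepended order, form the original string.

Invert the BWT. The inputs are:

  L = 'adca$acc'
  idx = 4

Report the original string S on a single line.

Answer: caaccda$

Derivation:
LF mapping: 1 7 4 2 0 3 5 6
Walk LF starting at row 4, prepending L[row]:
  step 1: row=4, L[4]='$', prepend. Next row=LF[4]=0
  step 2: row=0, L[0]='a', prepend. Next row=LF[0]=1
  step 3: row=1, L[1]='d', prepend. Next row=LF[1]=7
  step 4: row=7, L[7]='c', prepend. Next row=LF[7]=6
  step 5: row=6, L[6]='c', prepend. Next row=LF[6]=5
  step 6: row=5, L[5]='a', prepend. Next row=LF[5]=3
  step 7: row=3, L[3]='a', prepend. Next row=LF[3]=2
  step 8: row=2, L[2]='c', prepend. Next row=LF[2]=4
Reversed output: caaccda$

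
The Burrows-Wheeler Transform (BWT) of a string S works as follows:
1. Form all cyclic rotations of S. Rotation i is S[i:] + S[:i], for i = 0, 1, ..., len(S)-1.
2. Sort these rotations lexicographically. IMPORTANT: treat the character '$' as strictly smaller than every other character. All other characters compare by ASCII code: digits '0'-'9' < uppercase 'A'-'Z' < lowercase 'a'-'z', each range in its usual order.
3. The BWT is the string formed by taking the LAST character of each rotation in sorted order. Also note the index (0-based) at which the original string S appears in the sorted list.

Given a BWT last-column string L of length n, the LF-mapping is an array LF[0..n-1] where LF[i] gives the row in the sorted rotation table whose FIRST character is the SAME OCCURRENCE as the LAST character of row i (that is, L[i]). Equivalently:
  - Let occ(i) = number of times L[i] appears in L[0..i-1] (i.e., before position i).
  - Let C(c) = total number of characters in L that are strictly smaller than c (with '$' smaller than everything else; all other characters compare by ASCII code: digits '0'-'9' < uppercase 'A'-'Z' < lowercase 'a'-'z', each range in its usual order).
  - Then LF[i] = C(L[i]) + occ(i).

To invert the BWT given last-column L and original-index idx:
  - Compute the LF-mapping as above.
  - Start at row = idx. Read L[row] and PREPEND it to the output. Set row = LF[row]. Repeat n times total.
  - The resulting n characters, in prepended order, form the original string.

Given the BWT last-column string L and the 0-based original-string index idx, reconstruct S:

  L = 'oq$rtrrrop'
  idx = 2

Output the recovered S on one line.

Answer: orrrrptqo$

Derivation:
LF mapping: 1 4 0 5 9 6 7 8 2 3
Walk LF starting at row 2, prepending L[row]:
  step 1: row=2, L[2]='$', prepend. Next row=LF[2]=0
  step 2: row=0, L[0]='o', prepend. Next row=LF[0]=1
  step 3: row=1, L[1]='q', prepend. Next row=LF[1]=4
  step 4: row=4, L[4]='t', prepend. Next row=LF[4]=9
  step 5: row=9, L[9]='p', prepend. Next row=LF[9]=3
  step 6: row=3, L[3]='r', prepend. Next row=LF[3]=5
  step 7: row=5, L[5]='r', prepend. Next row=LF[5]=6
  step 8: row=6, L[6]='r', prepend. Next row=LF[6]=7
  step 9: row=7, L[7]='r', prepend. Next row=LF[7]=8
  step 10: row=8, L[8]='o', prepend. Next row=LF[8]=2
Reversed output: orrrrptqo$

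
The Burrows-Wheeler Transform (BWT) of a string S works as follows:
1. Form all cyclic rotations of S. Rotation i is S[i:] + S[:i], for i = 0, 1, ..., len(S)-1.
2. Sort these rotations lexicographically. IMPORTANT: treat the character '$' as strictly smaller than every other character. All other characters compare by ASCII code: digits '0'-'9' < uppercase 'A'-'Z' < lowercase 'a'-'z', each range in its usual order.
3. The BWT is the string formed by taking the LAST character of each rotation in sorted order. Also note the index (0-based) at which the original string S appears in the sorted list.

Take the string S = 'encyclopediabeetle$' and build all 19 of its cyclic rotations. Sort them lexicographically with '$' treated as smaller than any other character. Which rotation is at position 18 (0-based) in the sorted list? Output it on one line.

All 19 rotations (rotation i = S[i:]+S[:i]):
  rot[0] = encyclopediabeetle$
  rot[1] = ncyclopediabeetle$e
  rot[2] = cyclopediabeetle$en
  rot[3] = yclopediabeetle$enc
  rot[4] = clopediabeetle$ency
  rot[5] = lopediabeetle$encyc
  rot[6] = opediabeetle$encycl
  rot[7] = pediabeetle$encyclo
  rot[8] = ediabeetle$encyclop
  rot[9] = diabeetle$encyclope
  rot[10] = iabeetle$encycloped
  rot[11] = abeetle$encyclopedi
  rot[12] = beetle$encyclopedia
  rot[13] = eetle$encyclopediab
  rot[14] = etle$encyclopediabe
  rot[15] = tle$encyclopediabee
  rot[16] = le$encyclopediabeet
  rot[17] = e$encyclopediabeetl
  rot[18] = $encyclopediabeetle
Sorted (with $ < everything):
  sorted[0] = $encyclopediabeetle
  sorted[1] = abeetle$encyclopedi
  sorted[2] = beetle$encyclopedia
  sorted[3] = clopediabeetle$ency
  sorted[4] = cyclopediabeetle$en
  sorted[5] = diabeetle$encyclope
  sorted[6] = e$encyclopediabeetl
  sorted[7] = ediabeetle$encyclop
  sorted[8] = eetle$encyclopediab
  sorted[9] = encyclopediabeetle$
  sorted[10] = etle$encyclopediabe
  sorted[11] = iabeetle$encycloped
  sorted[12] = le$encyclopediabeet
  sorted[13] = lopediabeetle$encyc
  sorted[14] = ncyclopediabeetle$e
  sorted[15] = opediabeetle$encycl
  sorted[16] = pediabeetle$encyclo
  sorted[17] = tle$encyclopediabee
  sorted[18] = yclopediabeetle$enc
sorted[18] = yclopediabeetle$enc

Answer: yclopediabeetle$enc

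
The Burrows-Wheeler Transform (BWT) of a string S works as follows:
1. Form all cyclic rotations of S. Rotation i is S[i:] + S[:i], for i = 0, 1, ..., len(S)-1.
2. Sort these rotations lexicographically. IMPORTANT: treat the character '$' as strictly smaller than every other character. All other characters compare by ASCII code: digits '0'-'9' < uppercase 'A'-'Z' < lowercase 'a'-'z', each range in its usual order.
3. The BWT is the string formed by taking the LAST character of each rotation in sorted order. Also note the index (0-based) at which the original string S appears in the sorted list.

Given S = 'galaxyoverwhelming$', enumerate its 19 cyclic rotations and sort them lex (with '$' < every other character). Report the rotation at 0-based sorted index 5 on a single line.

All 19 rotations (rotation i = S[i:]+S[:i]):
  rot[0] = galaxyoverwhelming$
  rot[1] = alaxyoverwhelming$g
  rot[2] = laxyoverwhelming$ga
  rot[3] = axyoverwhelming$gal
  rot[4] = xyoverwhelming$gala
  rot[5] = yoverwhelming$galax
  rot[6] = overwhelming$galaxy
  rot[7] = verwhelming$galaxyo
  rot[8] = erwhelming$galaxyov
  rot[9] = rwhelming$galaxyove
  rot[10] = whelming$galaxyover
  rot[11] = helming$galaxyoverw
  rot[12] = elming$galaxyoverwh
  rot[13] = lming$galaxyoverwhe
  rot[14] = ming$galaxyoverwhel
  rot[15] = ing$galaxyoverwhelm
  rot[16] = ng$galaxyoverwhelmi
  rot[17] = g$galaxyoverwhelmin
  rot[18] = $galaxyoverwhelming
Sorted (with $ < everything):
  sorted[0] = $galaxyoverwhelming
  sorted[1] = alaxyoverwhelming$g
  sorted[2] = axyoverwhelming$gal
  sorted[3] = elming$galaxyoverwh
  sorted[4] = erwhelming$galaxyov
  sorted[5] = g$galaxyoverwhelmin
  sorted[6] = galaxyoverwhelming$
  sorted[7] = helming$galaxyoverw
  sorted[8] = ing$galaxyoverwhelm
  sorted[9] = laxyoverwhelming$ga
  sorted[10] = lming$galaxyoverwhe
  sorted[11] = ming$galaxyoverwhel
  sorted[12] = ng$galaxyoverwhelmi
  sorted[13] = overwhelming$galaxy
  sorted[14] = rwhelming$galaxyove
  sorted[15] = verwhelming$galaxyo
  sorted[16] = whelming$galaxyover
  sorted[17] = xyoverwhelming$gala
  sorted[18] = yoverwhelming$galax
sorted[5] = g$galaxyoverwhelmin

Answer: g$galaxyoverwhelmin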